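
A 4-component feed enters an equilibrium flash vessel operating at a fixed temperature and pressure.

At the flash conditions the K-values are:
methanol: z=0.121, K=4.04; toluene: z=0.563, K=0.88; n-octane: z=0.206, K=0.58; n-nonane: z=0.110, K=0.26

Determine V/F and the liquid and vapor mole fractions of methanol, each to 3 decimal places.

Material balance + equilibrium reduce to Σ zᵢ(Kᵢ−1)/(1+V/F(Kᵢ−1)) = 0.
g(0) = ΣzᵢKᵢ − 1 = 0.132 and g(1) = 1 − Σzᵢ/Kᵢ = -0.448, so a root lies in (0, 1).
Newton–Raphson from V/F = 0.5:
  V/F = 0.500: g = -0.1646, g' = -0.395 → V/F = 0.083
  V/F = 0.083: g = 0.0487, g' = -0.827 → V/F = 0.142
  V/F = 0.142: g = 0.0050, g' = -0.669 → V/F = 0.150
Converged at V/F = 0.150.
Compositions from xᵢ = zᵢ/(1+V/F(Kᵢ−1)), yᵢ = Kᵢxᵢ:
  methanol: x = 0.083, y = 0.336
  toluene: x = 0.573, y = 0.505
  n-octane: x = 0.220, y = 0.128
  n-nonane: x = 0.124, y = 0.032

V/F = 0.150, x_methanol = 0.083, y_methanol = 0.336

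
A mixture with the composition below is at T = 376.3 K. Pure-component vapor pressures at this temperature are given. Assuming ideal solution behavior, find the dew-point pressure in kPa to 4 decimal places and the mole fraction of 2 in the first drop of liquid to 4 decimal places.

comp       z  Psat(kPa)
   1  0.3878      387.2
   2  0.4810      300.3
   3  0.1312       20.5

Pdew = 111.0706 kPa, x_2 = 0.1779

At the dew point ψ → 1, so Σzᵢ/Kᵢ = 1 with Kᵢ = Pᵢˢᵃᵗ/P ⇒ 1/P = Σzᵢ/Pᵢˢᵃᵗ.
1/P = 0.3878/387.2 + 0.4810/300.3 + 0.1312/20.5 = 0.0090033 ⇒ P = 111.0706 kPa
xᵢ = zᵢP/Pᵢˢᵃᵗ ⇒ x_2 = 0.4810·111.0706/300.3 = 0.1779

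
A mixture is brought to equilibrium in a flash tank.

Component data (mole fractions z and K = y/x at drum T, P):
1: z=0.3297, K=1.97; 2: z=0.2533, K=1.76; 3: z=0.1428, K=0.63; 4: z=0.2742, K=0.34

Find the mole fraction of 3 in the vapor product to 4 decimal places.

Material balance + equilibrium reduce to Σ zᵢ(Kᵢ−1)/(1+β(Kᵢ−1)) = 0.
Feasibility: ΣzᵢKᵢ = 1.2785, Σzᵢ/Kᵢ = 1.3444 — both > 1, two phases present.
Newton iteration, β⁰ = 0.32:
  β = 0.3200: g = 0.10954, g' = -0.4924 → β = 0.5425
  β = 0.5425: g = -0.00214, g' = -0.5269 → β = 0.5384
Converged at β = 0.5384.
Compositions from xᵢ = zᵢ/(1+β(Kᵢ−1)), yᵢ = Kᵢxᵢ:
  1: x = 0.2166, y = 0.4267
  2: x = 0.1798, y = 0.3164
  3: x = 0.1783, y = 0.1123
  4: x = 0.4253, y = 0.1446

y_3 = 0.1123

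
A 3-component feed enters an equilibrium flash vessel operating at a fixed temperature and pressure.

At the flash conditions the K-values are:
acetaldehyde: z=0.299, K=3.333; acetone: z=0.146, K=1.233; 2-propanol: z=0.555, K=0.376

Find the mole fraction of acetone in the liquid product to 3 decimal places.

x_acetone = 0.136

Rachford–Rice: g(ψ) = Σ zᵢ(Kᵢ−1)/(1+ψ(Kᵢ−1)) = 0.
g(0) = ΣzᵢKᵢ − 1 = 0.385 and g(1) = 1 − Σzᵢ/Kᵢ = -0.684, so a root lies in (0, 1).
Newton iteration, ψ⁰ = 0.5:
  ψ = 0.500: g = -0.1509, g' = -0.810 → ψ = 0.314
  ψ = 0.314: g = 0.0040, g' = -0.884 → ψ = 0.318
Converged at ψ = 0.318.
Compositions from xᵢ = zᵢ/(1+ψ(Kᵢ−1)), yᵢ = Kᵢxᵢ:
  acetaldehyde: x = 0.172, y = 0.572
  acetone: x = 0.136, y = 0.168
  2-propanol: x = 0.692, y = 0.260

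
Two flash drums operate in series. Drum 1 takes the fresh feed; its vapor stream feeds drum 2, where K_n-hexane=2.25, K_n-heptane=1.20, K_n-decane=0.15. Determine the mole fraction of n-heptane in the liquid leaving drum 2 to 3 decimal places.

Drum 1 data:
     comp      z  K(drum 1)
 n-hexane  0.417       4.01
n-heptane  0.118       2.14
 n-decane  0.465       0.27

x_n-heptane (drum 2) = 0.137

Drum 1:
Rachford–Rice: g(ψ₁) = Σ zᵢ(Kᵢ−1)/(1+ψ₁(Kᵢ−1)) = 0.
Feasibility: ΣzᵢKᵢ = 2.050, Σzᵢ/Kᵢ = 1.881 — both > 1, two phases present.
Newton iteration, ψ₁⁰ = 0.5:
  ψ₁ = 0.500: g = 0.0522, g' = -1.279 → ψ₁ = 0.541
Converged at ψ₁ = 0.541.
Drum-1 compositions:
  n-hexane: x = 0.159, y = 0.636
  n-heptane: x = 0.073, y = 0.156
  n-decane: x = 0.768, y = 0.207
Drum-2 feed = drum-1 vapor: z₂ = (0.6363, 0.1562, 0.2074).
Drum 2:
Rachford–Rice: g(ψ₂) = Σ zᵢ(Kᵢ−1)/(1+ψ₂(Kᵢ−1)) = 0.
Check two-phase: ΣzᵢKᵢ = 1.650 > 1 and Σzᵢ/Kᵢ = 1.796 > 1, so g(0) = 0.650 > 0 and g(1) = -0.796 < 0.
Newton iteration, ψ₂⁰ = 0.56:
  ψ₂ = 0.560: g = 0.1595, g' = -0.895 → ψ₂ = 0.738
  ψ₂ = 0.738: g = -0.0324, g' = -1.354 → ψ₂ = 0.714
  ψ₂ = 0.714: g = -0.0012, g' = -1.253 → ψ₂ = 0.713
Converged at ψ₂ = 0.713.
  n-hexane: x = 0.336, y = 0.757
  n-heptane: x = 0.137, y = 0.164
  n-decane: x = 0.527, y = 0.079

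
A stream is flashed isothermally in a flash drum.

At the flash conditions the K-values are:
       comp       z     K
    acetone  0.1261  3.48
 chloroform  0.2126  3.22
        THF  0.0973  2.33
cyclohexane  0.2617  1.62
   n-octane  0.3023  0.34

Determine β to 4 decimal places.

Material balance + equilibrium reduce to Σ zᵢ(Kᵢ−1)/(1+β(Kᵢ−1)) = 0.
Check two-phase: ΣzᵢKᵢ = 1.8768 > 1 and Σzᵢ/Kᵢ = 1.1947 > 1, so g(0) = 0.8768 > 0 and g(1) = -0.1947 < 0.
Newton–Raphson from β = 0.5:
  β = 0.5000: g = 0.26709, g' = -0.8040 → β = 0.8322
  β = 0.8322: g = -0.00638, g' = -0.9425 → β = 0.8254
Converged at β = 0.8254.

β = 0.8254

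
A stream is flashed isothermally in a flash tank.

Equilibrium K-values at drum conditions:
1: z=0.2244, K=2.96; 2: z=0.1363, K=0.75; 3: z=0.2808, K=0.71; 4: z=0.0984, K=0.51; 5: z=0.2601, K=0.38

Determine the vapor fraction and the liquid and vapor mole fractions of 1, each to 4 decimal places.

Let ψ = V/F and solve Σ zᵢ(Kᵢ−1)/(1+ψ(Kᵢ−1)) = 0.
Feasibility: ΣzᵢKᵢ = 1.1148, Σzᵢ/Kᵢ = 1.5305 — both > 1, two phases present.
Newton iteration, ψ⁰ = 0.5:
  ψ = 0.5000: g = -0.20963, g' = -0.5148 → ψ = 0.0928
  ψ = 0.0928: g = 0.03197, g' = -0.7895 → ψ = 0.1333
  ψ = 0.1333: g = 0.00141, g' = -0.7225 → ψ = 0.1352
Converged at ψ = 0.1352.
Compositions from xᵢ = zᵢ/(1+ψ(Kᵢ−1)), yᵢ = Kᵢxᵢ:
  1: x = 0.1774, y = 0.5251
  2: x = 0.1411, y = 0.1058
  3: x = 0.2923, y = 0.2075
  4: x = 0.1054, y = 0.0537
  5: x = 0.2839, y = 0.1079

ψ = 0.1352, x_1 = 0.1774, y_1 = 0.5251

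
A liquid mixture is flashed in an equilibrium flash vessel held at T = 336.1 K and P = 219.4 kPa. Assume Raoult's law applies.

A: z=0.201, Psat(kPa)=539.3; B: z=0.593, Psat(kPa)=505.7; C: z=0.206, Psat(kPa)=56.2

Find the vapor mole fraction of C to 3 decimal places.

Raoult's law: Kᵢ = Pᵢˢᵃᵗ/P = Pᵢˢᵃᵗ/219.4.
  K_A = 539.3/219.4 = 2.45807, K_B = 505.7/219.4 = 2.30492, K_C = 56.2/219.4 = 0.25615
Rachford–Rice: g(ψ) = Σ zᵢ(Kᵢ−1)/(1+ψ(Kᵢ−1)) = 0.
Feasibility: ΣzᵢKᵢ = 1.914, Σzᵢ/Kᵢ = 1.143 — both > 1, two phases present.
Newton iteration, ψ⁰ = 0.5:
  ψ = 0.500: g = 0.3938, g' = -0.802 → ψ = 0.991
  ψ = 0.991: g = -0.1261, g' = -1.915 → ψ = 0.925
  ψ = 0.925: g = -0.0164, g' = -1.458 → ψ = 0.914
Converged at ψ = 0.914.
Compositions from xᵢ = zᵢ/(1+ψ(Kᵢ−1)), yᵢ = Kᵢxᵢ:
  A: x = 0.086, y = 0.212
  B: x = 0.270, y = 0.623
  C: x = 0.643, y = 0.165

y_C = 0.165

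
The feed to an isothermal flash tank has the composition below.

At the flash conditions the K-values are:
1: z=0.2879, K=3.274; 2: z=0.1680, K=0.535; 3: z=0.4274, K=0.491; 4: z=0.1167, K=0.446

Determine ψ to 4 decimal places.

Let ψ = V/F and solve Σ zᵢ(Kᵢ−1)/(1+ψ(Kᵢ−1)) = 0.
Feasibility: ΣzᵢKᵢ = 1.2944, Σzᵢ/Kᵢ = 1.5341 — both > 1, two phases present.
Newton iteration, ψ⁰ = 0.5:
  ψ = 0.5000: g = -0.17666, g' = -0.6554 → ψ = 0.2305
  ψ = 0.2305: g = 0.02150, g' = -0.8757 → ψ = 0.2550
  ψ = 0.2550: g = 0.00047, g' = -0.8380 → ψ = 0.2556
Converged at ψ = 0.2556.

ψ = 0.2556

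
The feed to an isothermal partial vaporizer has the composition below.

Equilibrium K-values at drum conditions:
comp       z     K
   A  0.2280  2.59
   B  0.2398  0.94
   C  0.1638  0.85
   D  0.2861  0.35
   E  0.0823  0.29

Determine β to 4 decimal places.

β = 0.1189

Let β = V/F and solve Σ zᵢ(Kᵢ−1)/(1+β(Kᵢ−1)) = 0.
Check two-phase: ΣzᵢKᵢ = 1.0792 > 1 and Σzᵢ/Kᵢ = 1.6371 > 1, so g(0) = 0.0792 > 0 and g(1) = -0.6371 < 0.
Newton–Raphson from β = 0.44:
  β = 0.4400: g = -0.17322, g' = -0.5295 → β = 0.1129
  β = 0.1129: g = 0.00366, g' = -0.6088 → β = 0.1189
Converged at β = 0.1189.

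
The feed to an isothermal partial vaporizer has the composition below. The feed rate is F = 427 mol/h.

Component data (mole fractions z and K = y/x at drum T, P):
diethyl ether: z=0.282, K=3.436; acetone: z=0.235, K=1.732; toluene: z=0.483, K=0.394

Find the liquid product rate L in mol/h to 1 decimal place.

L = 204.8 mol/h

Material balance + equilibrium reduce to Σ zᵢ(Kᵢ−1)/(1+ψ(Kᵢ−1)) = 0.
g(0) = ΣzᵢKᵢ − 1 = 0.566 and g(1) = 1 − Σzᵢ/Kᵢ = -0.444, so a root lies in (0, 1).
Newton–Raphson from ψ = 0.37:
  ψ = 0.370: g = 0.1194, g' = -0.836 → ψ = 0.513
  ψ = 0.513: g = 0.0058, g' = -0.771 → ψ = 0.520
Converged at ψ = 0.520.
Then V = ψ·F = 0.5204·427 = 222.2 mol/h and L = F − V = 204.8 mol/h.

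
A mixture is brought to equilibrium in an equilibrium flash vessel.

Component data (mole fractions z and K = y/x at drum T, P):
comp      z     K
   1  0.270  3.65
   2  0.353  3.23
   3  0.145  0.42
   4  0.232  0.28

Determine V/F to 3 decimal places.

V/F = 0.769

Material balance + equilibrium reduce to Σ zᵢ(Kᵢ−1)/(1+V/F(Kᵢ−1)) = 0.
Feasibility: ΣzᵢKᵢ = 2.252, Σzᵢ/Kᵢ = 1.357 — both > 1, two phases present.
Newton iteration, V/F⁰ = 0.5:
  V/F = 0.500: g = 0.3005, g' = -1.134 → V/F = 0.765
  V/F = 0.765: g = 0.0041, g' = -1.200 → V/F = 0.769
Converged at V/F = 0.769.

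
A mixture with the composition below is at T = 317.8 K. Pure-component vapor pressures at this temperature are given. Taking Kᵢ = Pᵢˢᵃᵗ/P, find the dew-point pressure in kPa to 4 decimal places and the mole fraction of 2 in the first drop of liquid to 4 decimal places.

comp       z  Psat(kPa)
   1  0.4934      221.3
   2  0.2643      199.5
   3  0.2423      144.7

At the dew point ψ → 1, so Σzᵢ/Kᵢ = 1 with Kᵢ = Pᵢˢᵃᵗ/P ⇒ 1/P = Σzᵢ/Pᵢˢᵃᵗ.
1/P = 0.4934/221.3 + 0.2643/199.5 + 0.2423/144.7 = 0.0052289 ⇒ P = 191.2461 kPa
xᵢ = zᵢP/Pᵢˢᵃᵗ ⇒ x_2 = 0.2643·191.2461/199.5 = 0.2534

Pdew = 191.2461 kPa, x_2 = 0.2534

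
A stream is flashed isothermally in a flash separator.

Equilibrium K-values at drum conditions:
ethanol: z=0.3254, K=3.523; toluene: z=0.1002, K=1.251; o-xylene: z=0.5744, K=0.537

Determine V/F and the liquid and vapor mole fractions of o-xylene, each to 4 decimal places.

V/F = 0.5656, x_o-xylene = 0.7782, y_o-xylene = 0.4179

Material balance + equilibrium reduce to Σ zᵢ(Kᵢ−1)/(1+V/F(Kᵢ−1)) = 0.
g(0) = ΣzᵢKᵢ − 1 = 0.5802 and g(1) = 1 − Σzᵢ/Kᵢ = -0.2421, so a root lies in (0, 1).
Iterate (Newton) starting at V/F = 0.5:
  V/F = 0.5000: g = 0.03931, g' = -0.6185 → V/F = 0.5636
  V/F = 0.5636: g = 0.00118, g' = -0.5834 → V/F = 0.5656
Converged at V/F = 0.5656.
Compositions from xᵢ = zᵢ/(1+V/F(Kᵢ−1)), yᵢ = Kᵢxᵢ:
  ethanol: x = 0.1341, y = 0.4723
  toluene: x = 0.0877, y = 0.1098
  o-xylene: x = 0.7782, y = 0.4179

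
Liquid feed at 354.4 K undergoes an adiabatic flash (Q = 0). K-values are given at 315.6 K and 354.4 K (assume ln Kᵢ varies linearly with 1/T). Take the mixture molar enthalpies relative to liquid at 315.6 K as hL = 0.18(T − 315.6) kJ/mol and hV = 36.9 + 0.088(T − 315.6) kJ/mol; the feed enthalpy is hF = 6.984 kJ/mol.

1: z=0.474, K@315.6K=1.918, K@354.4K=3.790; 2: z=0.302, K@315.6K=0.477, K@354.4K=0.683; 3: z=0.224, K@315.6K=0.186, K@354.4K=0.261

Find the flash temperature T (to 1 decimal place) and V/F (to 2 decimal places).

T = 316.7 K, V/F = 0.18

Adiabatic flash: solve Rachford–Rice at each trial T, then check hF = ψ·hV(T) + (1−ψ)·hL(T).
  T = 315.6 K: K = (1.918, 0.477, 0.186), RR gives ψ = 0.156, H_out = 5.743 kJ/mol
  T = 354.4 K: K = (3.790, 0.683, 0.261), RR gives ψ = 0.682, H_out = 29.705 kJ/mol
  T = 335.0 K: K = (2.750, 0.577, 0.223), RR gives ψ = 0.495, H_out = 20.859 kJ/mol
  T = 325.3 K: K = (2.309, 0.526, 0.204), RR gives ψ = 0.359, H_out = 14.670 kJ/mol
  T = 320.5 K: K = (2.109, 0.502, 0.195), RR gives ψ = 0.270, H_out = 10.739 kJ/mol
  T = 318.1 K: K = (2.014, 0.489, 0.191), RR gives ψ = 0.218, H_out = 8.444 kJ/mol
  T = 316.9 K: K = (1.968, 0.483, 0.188), RR gives ψ = 0.189, H_out = 7.192 kJ/mol
Linear interpolation between T = 315.6 (H_out = 5.743) and T = 316.9 (H_out = 7.192) on hF = 6.984 gives T ≈ 316.7 K, at which ψ = 0.18.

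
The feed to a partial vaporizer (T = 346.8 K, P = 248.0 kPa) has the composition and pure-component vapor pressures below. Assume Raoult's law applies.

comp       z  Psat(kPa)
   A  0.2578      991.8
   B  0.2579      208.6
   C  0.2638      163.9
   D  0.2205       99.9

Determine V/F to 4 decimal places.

Raoult's law: Kᵢ = Pᵢˢᵃᵗ/P = Pᵢˢᵃᵗ/248.0.
  K_A = 991.8/248.0 = 3.999194, K_B = 208.6/248.0 = 0.841129, K_C = 163.9/248.0 = 0.660887, K_D = 99.9/248.0 = 0.402823
Rachford–Rice: g(V/F) = Σ zᵢ(Kᵢ−1)/(1+V/F(Kᵢ−1)) = 0.
Check two-phase: ΣzᵢKᵢ = 1.5111 > 1 and Σzᵢ/Kᵢ = 1.3176 > 1, so g(0) = 0.5111 > 0 and g(1) = -0.3176 < 0.
Newton iteration, V/F⁰ = 0.5:
  V/F = 0.5000: g = -0.03064, g' = -0.5827 → V/F = 0.4474
  V/F = 0.4474: g = 0.00090, g' = -0.6190 → V/F = 0.4489
Converged at V/F = 0.4489.

V/F = 0.4489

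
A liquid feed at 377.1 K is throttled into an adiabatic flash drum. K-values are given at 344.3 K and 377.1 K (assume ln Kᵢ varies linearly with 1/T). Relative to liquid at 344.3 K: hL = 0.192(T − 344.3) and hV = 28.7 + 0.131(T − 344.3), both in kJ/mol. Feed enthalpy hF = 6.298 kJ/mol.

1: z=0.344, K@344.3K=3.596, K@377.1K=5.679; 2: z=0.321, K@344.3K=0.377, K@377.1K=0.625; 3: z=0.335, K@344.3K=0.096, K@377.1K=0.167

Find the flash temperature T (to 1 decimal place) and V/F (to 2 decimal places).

T = 346.2 K, V/F = 0.21

Adiabatic flash: solve Rachford–Rice at each trial T, then check hF = ψ·hV(T) + (1−ψ)·hL(T).
  T = 344.3 K: K = (3.596, 0.377, 0.096), RR gives ψ = 0.193, H_out = 5.553 kJ/mol
  T = 377.1 K: K = (5.679, 0.625, 0.167), RR gives ψ = 0.400, H_out = 16.984 kJ/mol
  T = 360.7 K: K = (4.566, 0.491, 0.128), RR gives ψ = 0.303, H_out = 11.535 kJ/mol
  T = 352.5 K: K = (4.063, 0.432, 0.111), RR gives ψ = 0.251, H_out = 8.648 kJ/mol
  T = 348.4 K: K = (3.825, 0.404, 0.103), RR gives ψ = 0.223, H_out = 7.133 kJ/mol
  T = 346.4 K: K = (3.712, 0.391, 0.100), RR gives ψ = 0.209, H_out = 6.371 kJ/mol
Linear interpolation between T = 344.3 (H_out = 5.553) and T = 346.4 (H_out = 6.371) on hF = 6.298 gives T ≈ 346.2 K, at which ψ = 0.21.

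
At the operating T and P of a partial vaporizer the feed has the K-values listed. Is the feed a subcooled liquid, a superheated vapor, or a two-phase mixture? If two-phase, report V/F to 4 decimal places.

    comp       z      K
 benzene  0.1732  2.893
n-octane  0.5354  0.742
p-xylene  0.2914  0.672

two-phase, V/F = 0.1755

ΣzᵢKᵢ = 1.0942; Σzᵢ/Kᵢ = 1.2151.
Both exceed 1, so a two-phase solution exists.
Let ψ = V/F and solve Σ zᵢ(Kᵢ−1)/(1+ψ(Kᵢ−1)) = 0.
Newton iteration, ψ⁰ = 0.3:
  ψ = 0.3000: g = -0.04662, g' = -0.3329 → ψ = 0.1600
  ψ = 0.1600: g = 0.00671, g' = -0.4394 → ψ = 0.1752
  ψ = 0.1752: g = 0.00012, g' = -0.4243 → ψ = 0.1755
Converged at ψ = 0.1755.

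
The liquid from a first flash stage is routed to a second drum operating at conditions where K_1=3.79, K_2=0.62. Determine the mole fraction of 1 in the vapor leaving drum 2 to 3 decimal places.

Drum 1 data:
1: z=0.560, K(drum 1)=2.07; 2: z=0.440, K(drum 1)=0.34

y_1 (drum 2) = 0.454

Drum 1:
Material balance + equilibrium reduce to Σ zᵢ(Kᵢ−1)/(1+ψ₁(Kᵢ−1)) = 0.
g(0) = ΣzᵢKᵢ − 1 = 0.309 and g(1) = 1 − Σzᵢ/Kᵢ = -0.565, so a root lies in (0, 1).
Binary case is linear: z₁(K₁−1)(1+ψ₁(K₂−1)) + z₂(K₂−1)(1+ψ₁(K₁−1)) = 0
⇒ ψ₁ = [z₁(K₁−1)+z₂(K₂−1)] / [−(K₁−1)(K₂−1)] = 0.3088/0.7062 = 0.437
Drum-1 compositions:
  1: x = 0.382, y = 0.790
  2: x = 0.618, y = 0.210
Drum-2 feed = drum-1 liquid: z₂ = (0.3815, 0.6185).
Drum 2:
Rachford–Rice: g(ψ₂) = Σ zᵢ(Kᵢ−1)/(1+ψ₂(Kᵢ−1)) = 0.
Check two-phase: ΣzᵢKᵢ = 1.829 > 1 and Σzᵢ/Kᵢ = 1.098 > 1, so g(0) = 0.829 > 0 and g(1) = -0.098 < 0.
Newton–Raphson from ψ₂ = 0.36:
  ψ₂ = 0.360: g = 0.2588, g' = -0.859 → ψ₂ = 0.661
  ψ₂ = 0.661: g = 0.0603, g' = -0.526 → ψ₂ = 0.776
  ψ₂ = 0.776: g = 0.0031, g' = -0.476 → ψ₂ = 0.782
Converged at ψ₂ = 0.782.
  1: x = 0.120, y = 0.454
  2: x = 0.880, y = 0.546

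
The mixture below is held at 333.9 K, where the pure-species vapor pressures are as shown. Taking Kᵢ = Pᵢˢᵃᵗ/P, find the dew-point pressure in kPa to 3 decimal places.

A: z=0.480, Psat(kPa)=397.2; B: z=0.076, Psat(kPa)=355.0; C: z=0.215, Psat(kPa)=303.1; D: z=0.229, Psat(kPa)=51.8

Pdew = 152.608 kPa

At the dew point ψ → 1, so Σzᵢ/Kᵢ = 1 with Kᵢ = Pᵢˢᵃᵗ/P ⇒ 1/P = Σzᵢ/Pᵢˢᵃᵗ.
1/P = 0.480/397.2 + 0.076/355.0 + 0.215/303.1 + 0.229/51.8 = 0.006553 ⇒ P = 152.608 kPa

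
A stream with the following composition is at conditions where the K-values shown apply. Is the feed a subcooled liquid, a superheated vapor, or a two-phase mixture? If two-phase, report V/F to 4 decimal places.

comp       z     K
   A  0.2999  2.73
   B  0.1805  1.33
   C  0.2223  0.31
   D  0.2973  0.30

two-phase, V/F = 0.2254

ΣzᵢKᵢ = 1.2169; Σzᵢ/Kᵢ = 1.9537.
Both exceed 1, so a two-phase solution exists.
Let ψ = V/F and solve Σ zᵢ(Kᵢ−1)/(1+ψ(Kᵢ−1)) = 0.
Newton iteration, ψ⁰ = 0.5:
  ψ = 0.5000: g = -0.22503, g' = -0.8640 → ψ = 0.2396
  ψ = 0.2396: g = -0.01179, g' = -0.8277 → ψ = 0.2253
  ψ = 0.2253: g = 0.00005, g' = -0.8355 → ψ = 0.2254
Converged at ψ = 0.2254.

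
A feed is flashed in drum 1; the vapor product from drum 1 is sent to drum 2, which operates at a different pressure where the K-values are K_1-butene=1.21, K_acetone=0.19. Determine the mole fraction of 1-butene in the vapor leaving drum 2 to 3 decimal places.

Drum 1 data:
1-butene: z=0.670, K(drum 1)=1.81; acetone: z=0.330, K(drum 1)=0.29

Drum 1:
Let ψ₁ = V/F and solve Σ zᵢ(Kᵢ−1)/(1+ψ₁(Kᵢ−1)) = 0.
g(0) = ΣzᵢKᵢ − 1 = 0.308 and g(1) = 1 − Σzᵢ/Kᵢ = -0.508, so a root lies in (0, 1).
Iterate (Newton) starting at ψ₁ = 0.44:
  ψ₁ = 0.440: g = 0.0594, g' = -0.591 → ψ₁ = 0.540
  ψ₁ = 0.540: g = -0.0027, g' = -0.651 → ψ₁ = 0.536
Converged at ψ₁ = 0.536.
Drum-1 compositions:
  1-butene: x = 0.467, y = 0.845
  acetone: x = 0.533, y = 0.155
Drum-2 feed = drum-1 vapor: z₂ = (0.8455, 0.1545).
Drum 2:
Let ψ₂ = V/F and solve Σ zᵢ(Kᵢ−1)/(1+ψ₂(Kᵢ−1)) = 0.
g(0) = ΣzᵢKᵢ − 1 = 0.052 and g(1) = 1 − Σzᵢ/Kᵢ = -0.512, so a root lies in (0, 1).
Newton iteration, ψ₂⁰ = 0.33:
  ψ₂ = 0.330: g = -0.0048, g' = -0.221 → ψ₂ = 0.308
Converged at ψ₂ = 0.308.
  1-butene: x = 0.794, y = 0.961
  acetone: x = 0.206, y = 0.039

y_1-butene (drum 2) = 0.961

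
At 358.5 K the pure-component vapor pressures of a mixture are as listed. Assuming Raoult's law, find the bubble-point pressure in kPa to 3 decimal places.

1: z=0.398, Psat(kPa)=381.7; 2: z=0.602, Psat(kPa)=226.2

At the bubble point ψ → 0, so ΣzᵢKᵢ = 1 with Kᵢ = Pᵢˢᵃᵗ/P ⇒ P = ΣzᵢPᵢˢᵃᵗ.
P = 0.398·381.7 + 0.602·226.2 = 288.089 kPa

Pbub = 288.089 kPa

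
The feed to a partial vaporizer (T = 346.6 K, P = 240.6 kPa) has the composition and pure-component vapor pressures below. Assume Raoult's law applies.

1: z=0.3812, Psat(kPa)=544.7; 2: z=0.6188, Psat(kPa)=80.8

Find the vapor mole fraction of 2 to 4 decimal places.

Raoult's law: Kᵢ = Pᵢˢᵃᵗ/P = Pᵢˢᵃᵗ/240.6.
  K_1 = 544.7/240.6 = 2.263924, K_2 = 80.8/240.6 = 0.335827
Rachford–Rice: g(V/F) = Σ zᵢ(Kᵢ−1)/(1+V/F(Kᵢ−1)) = 0.
Feasibility: ΣzᵢKᵢ = 1.0708, Σzᵢ/Kᵢ = 2.0110 — both > 1, two phases present.
Binary case is linear: z₁(K₁−1)(1+V/F(K₂−1)) + z₂(K₂−1)(1+V/F(K₁−1)) = 0
⇒ V/F = [z₁(K₁−1)+z₂(K₂−1)] / [−(K₁−1)(K₂−1)] = 0.07082/0.83946 = 0.0844
Compositions from xᵢ = zᵢ/(1+V/F(Kᵢ−1)), yᵢ = Kᵢxᵢ:
  1: x = 0.3445, y = 0.7799
  2: x = 0.6555, y = 0.2201

y_2 = 0.2201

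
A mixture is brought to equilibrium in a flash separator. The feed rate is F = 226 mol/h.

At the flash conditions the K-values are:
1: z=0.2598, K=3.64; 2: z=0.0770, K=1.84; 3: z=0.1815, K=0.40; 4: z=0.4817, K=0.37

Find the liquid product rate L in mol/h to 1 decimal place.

L = 174.1 mol/h

Let ψ = V/F and solve Σ zᵢ(Kᵢ−1)/(1+ψ(Kᵢ−1)) = 0.
Check two-phase: ΣzᵢKᵢ = 1.3382 > 1 and Σzᵢ/Kᵢ = 1.8689 > 1, so g(0) = 0.3382 > 0 and g(1) = -0.8689 < 0.
Newton–Raphson from ψ = 0.5:
  ψ = 0.5000: g = -0.25741, g' = -0.9042 → ψ = 0.2153
  ψ = 0.2153: g = 0.01593, g' = -1.1171 → ψ = 0.2296
  ψ = 0.2296: g = 0.00020, g' = -1.0894 → ψ = 0.2297
Converged at ψ = 0.2297.
Then V = ψ·F = 0.2297·226 = 51.9 mol/h and L = F − V = 174.1 mol/h.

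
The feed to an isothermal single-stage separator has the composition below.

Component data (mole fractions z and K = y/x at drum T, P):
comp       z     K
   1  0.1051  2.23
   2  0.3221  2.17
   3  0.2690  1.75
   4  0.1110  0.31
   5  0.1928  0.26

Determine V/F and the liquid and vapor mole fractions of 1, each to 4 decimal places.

Material balance + equilibrium reduce to Σ zᵢ(Kᵢ−1)/(1+V/F(Kᵢ−1)) = 0.
g(0) = ΣzᵢKᵢ − 1 = 0.4886 and g(1) = 1 − Σzᵢ/Kᵢ = -0.4489, so a root lies in (0, 1).
Newton–Raphson from V/F = 0.5:
  V/F = 0.5000: g = 0.12114, g' = -0.7057 → V/F = 0.6717
  V/F = 0.6717: g = -0.01043, g' = -0.8538 → V/F = 0.6595
  V/F = 0.6595: g = -0.00010, g' = -0.8374 → V/F = 0.6593
Converged at V/F = 0.6593.
Compositions from xᵢ = zᵢ/(1+V/F(Kᵢ−1)), yᵢ = Kᵢxᵢ:
  1: x = 0.0580, y = 0.1294
  2: x = 0.1818, y = 0.3946
  3: x = 0.1800, y = 0.3150
  4: x = 0.2036, y = 0.0631
  5: x = 0.3765, y = 0.0979

V/F = 0.6593, x_1 = 0.0580, y_1 = 0.1294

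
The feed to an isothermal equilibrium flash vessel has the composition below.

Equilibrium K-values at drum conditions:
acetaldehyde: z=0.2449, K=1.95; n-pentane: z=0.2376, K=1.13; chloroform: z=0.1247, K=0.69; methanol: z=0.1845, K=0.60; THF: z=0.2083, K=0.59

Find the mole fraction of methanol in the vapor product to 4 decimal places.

Material balance + equilibrium reduce to Σ zᵢ(Kᵢ−1)/(1+β(Kᵢ−1)) = 0.
Feasibility: ΣzᵢKᵢ = 1.0657, Σzᵢ/Kᵢ = 1.1771 — both > 1, two phases present.
Newton iteration, β⁰ = 0.54:
  β = 0.5400: g = -0.06762, g' = -0.2231 → β = 0.2370
  β = 0.2370: g = 0.00203, g' = -0.2440 → β = 0.2453
Converged at β = 0.2453.
Compositions from xᵢ = zᵢ/(1+β(Kᵢ−1)), yᵢ = Kᵢxᵢ:
  acetaldehyde: x = 0.1986, y = 0.3873
  n-pentane: x = 0.2303, y = 0.2602
  chloroform: x = 0.1350, y = 0.0931
  methanol: x = 0.2046, y = 0.1227
  THF: x = 0.2316, y = 0.1366

y_methanol = 0.1227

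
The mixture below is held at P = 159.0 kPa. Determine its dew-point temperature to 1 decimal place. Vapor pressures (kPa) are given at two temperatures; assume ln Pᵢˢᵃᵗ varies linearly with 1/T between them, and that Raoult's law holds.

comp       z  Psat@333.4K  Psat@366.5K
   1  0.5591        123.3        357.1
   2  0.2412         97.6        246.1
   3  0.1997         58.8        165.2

T = 348.9 K

Dew-point temperature: Σzᵢ·P/Pᵢˢᵃᵗ(T) = 1. Interpolate ln Pᵢˢᵃᵗ = aᵢ + bᵢ/T.
  T = 333.4 K: ΣzᵢP/Pᵢˢᵃᵗ = 1.6539
  T = 366.5 K: ΣzᵢP/Pᵢˢᵃᵗ = 0.5970
  T = 349.9 K: ΣzᵢP/Pᵢˢᵃᵗ = 0.9711
  T = 341.6 K: ΣzᵢP/Pᵢˢᵃᵗ = 1.2611
  T = 345.8 K: ΣzᵢP/Pᵢˢᵃᵗ = 1.1032
  T = 347.9 K: ΣzᵢP/Pᵢˢᵃᵗ = 1.0330
  T = 348.9 K: ΣzᵢP/Pᵢˢᵃᵗ = 1.0015
Interpolating between 348.9 K and 349.9 K gives T ≈ 348.9 K.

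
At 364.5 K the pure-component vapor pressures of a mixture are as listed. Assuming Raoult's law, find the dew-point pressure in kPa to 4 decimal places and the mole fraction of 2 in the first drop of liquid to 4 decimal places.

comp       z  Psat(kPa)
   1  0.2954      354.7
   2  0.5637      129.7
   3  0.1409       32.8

At the dew point ψ → 1, so Σzᵢ/Kᵢ = 1 with Kᵢ = Pᵢˢᵃᵗ/P ⇒ 1/P = Σzᵢ/Pᵢˢᵃᵗ.
1/P = 0.2954/354.7 + 0.5637/129.7 + 0.1409/32.8 = 0.0094747 ⇒ P = 105.5439 kPa
xᵢ = zᵢP/Pᵢˢᵃᵗ ⇒ x_2 = 0.5637·105.5439/129.7 = 0.4587

Pdew = 105.5439 kPa, x_2 = 0.4587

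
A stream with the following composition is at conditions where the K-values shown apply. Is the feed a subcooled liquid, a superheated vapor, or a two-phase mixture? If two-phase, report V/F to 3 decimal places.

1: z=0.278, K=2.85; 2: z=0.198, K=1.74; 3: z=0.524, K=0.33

ΣzᵢKᵢ = 1.310; Σzᵢ/Kᵢ = 1.799.
Both exceed 1, so a two-phase solution exists.
Rachford–Rice: g(ψ) = Σ zᵢ(Kᵢ−1)/(1+ψ(Kᵢ−1)) = 0.
Newton iteration, ψ⁰ = 0.53:
  ψ = 0.530: g = -0.1795, g' = -0.864 → ψ = 0.322
  ψ = 0.322: g = -0.0073, g' = -0.827 → ψ = 0.313
  ψ = 0.313: g = 0.0000, g' = -0.830 → ψ = 0.314
Converged at ψ = 0.314.

two-phase, V/F = 0.314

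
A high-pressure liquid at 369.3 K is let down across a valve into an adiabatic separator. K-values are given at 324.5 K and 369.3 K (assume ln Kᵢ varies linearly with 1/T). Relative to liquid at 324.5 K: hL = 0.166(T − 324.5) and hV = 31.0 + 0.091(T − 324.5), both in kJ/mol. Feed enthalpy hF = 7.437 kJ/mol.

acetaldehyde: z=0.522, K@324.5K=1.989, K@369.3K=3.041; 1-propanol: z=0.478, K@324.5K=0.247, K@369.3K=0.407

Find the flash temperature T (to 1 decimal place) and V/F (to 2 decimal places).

T = 326.2 K, V/F = 0.23

Adiabatic flash: solve Rachford–Rice at each trial T, then check hF = ψ·hV(T) + (1−ψ)·hL(T).
  T = 324.5 K: K = (1.989, 0.247), RR gives ψ = 0.210, H_out = 6.507 kJ/mol
  T = 369.3 K: K = (3.041, 0.407), RR gives ψ = 0.646, H_out = 25.294 kJ/mol
  T = 346.9 K: K = (2.493, 0.322), RR gives ψ = 0.450, H_out = 16.914 kJ/mol
  T = 335.7 K: K = (2.235, 0.283), RR gives ψ = 0.341, H_out = 12.158 kJ/mol
  T = 330.1 K: K = (2.111, 0.265), RR gives ψ = 0.280, H_out = 9.483 kJ/mol
  T = 327.3 K: K = (2.049, 0.256), RR gives ψ = 0.246, H_out = 8.039 kJ/mol
  T = 325.9 K: K = (2.019, 0.251), RR gives ψ = 0.228, H_out = 7.285 kJ/mol
Linear interpolation between T = 325.9 (H_out = 7.285) and T = 327.3 (H_out = 8.039) on hF = 7.437 gives T ≈ 326.2 K, at which ψ = 0.23.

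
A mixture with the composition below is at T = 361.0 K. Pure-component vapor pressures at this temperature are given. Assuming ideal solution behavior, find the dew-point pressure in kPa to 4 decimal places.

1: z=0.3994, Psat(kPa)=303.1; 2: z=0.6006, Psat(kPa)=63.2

Pdew = 92.4139 kPa

At the dew point ψ → 1, so Σzᵢ/Kᵢ = 1 with Kᵢ = Pᵢˢᵃᵗ/P ⇒ 1/P = Σzᵢ/Pᵢˢᵃᵗ.
1/P = 0.3994/303.1 + 0.6006/63.2 = 0.0108209 ⇒ P = 92.4139 kPa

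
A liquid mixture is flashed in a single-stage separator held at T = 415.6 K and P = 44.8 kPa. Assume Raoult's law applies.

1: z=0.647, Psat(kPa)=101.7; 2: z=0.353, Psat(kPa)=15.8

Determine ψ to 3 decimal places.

ψ = 0.722

Raoult's law: Kᵢ = Pᵢˢᵃᵗ/P = Pᵢˢᵃᵗ/44.8.
  K_1 = 101.7/44.8 = 2.27009, K_2 = 15.8/44.8 = 0.35268
Rachford–Rice: g(ψ) = Σ zᵢ(Kᵢ−1)/(1+ψ(Kᵢ−1)) = 0.
Check two-phase: ΣzᵢKᵢ = 1.593 > 1 and Σzᵢ/Kᵢ = 1.286 > 1, so g(0) = 0.593 > 0 and g(1) = -0.286 < 0.
Binary case is linear: z₁(K₁−1)(1+ψ(K₂−1)) + z₂(K₂−1)(1+ψ(K₁−1)) = 0
⇒ ψ = [z₁(K₁−1)+z₂(K₂−1)] / [−(K₁−1)(K₂−1)] = 0.5932/0.8222 = 0.722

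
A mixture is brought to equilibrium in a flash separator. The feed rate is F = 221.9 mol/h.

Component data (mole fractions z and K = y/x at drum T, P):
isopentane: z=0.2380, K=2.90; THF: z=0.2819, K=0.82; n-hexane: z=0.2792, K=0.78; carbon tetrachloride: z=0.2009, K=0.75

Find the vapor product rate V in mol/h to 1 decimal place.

Newton–Raphson from ψ = 0.58:
  ψ = 0.5800: g = 0.02932, g' = -0.2408 → ψ = 0.7018
  ψ = 0.7018: g = 0.00217, g' = -0.2071 → ψ = 0.7122
  ψ = 0.7122: g = 0.00001, g' = -0.2048 → ψ = 0.7123
Converged at ψ = 0.7123.
Then V = ψ·F = 0.7123·221.9 = 158.1 mol/h and L = F − V = 63.8 mol/h.

V = 158.1 mol/h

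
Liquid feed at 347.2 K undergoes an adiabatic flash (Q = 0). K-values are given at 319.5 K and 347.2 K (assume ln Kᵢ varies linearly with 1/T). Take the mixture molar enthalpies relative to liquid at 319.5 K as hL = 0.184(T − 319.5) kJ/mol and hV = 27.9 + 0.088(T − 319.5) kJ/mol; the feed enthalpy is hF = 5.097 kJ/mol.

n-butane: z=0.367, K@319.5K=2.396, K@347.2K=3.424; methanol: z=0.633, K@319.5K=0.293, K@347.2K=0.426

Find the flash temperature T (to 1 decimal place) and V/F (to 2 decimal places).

Adiabatic flash: solve Rachford–Rice at each trial T, then check hF = ψ·hV(T) + (1−ψ)·hL(T).
  T = 319.5 K: K = (2.396, 0.293), RR gives ψ = 0.066, H_out = 1.832 kJ/mol
  T = 347.2 K: K = (3.424, 0.426), RR gives ψ = 0.378, H_out = 14.644 kJ/mol
  T = 333.4 K: K = (2.887, 0.356), RR gives ψ = 0.235, H_out = 8.794 kJ/mol
  T = 326.4 K: K = (2.634, 0.324), RR gives ψ = 0.155, H_out = 5.494 kJ/mol
  T = 322.9 K: K = (2.512, 0.308), RR gives ψ = 0.111, H_out = 3.699 kJ/mol
  T = 324.6 K: K = (2.571, 0.315), RR gives ψ = 0.133, H_out = 4.585 kJ/mol
Linear interpolation between T = 324.6 (H_out = 4.585) and T = 326.4 (H_out = 5.494) on hF = 5.097 gives T ≈ 325.6 K, at which ψ = 0.15.

T = 325.6 K, V/F = 0.15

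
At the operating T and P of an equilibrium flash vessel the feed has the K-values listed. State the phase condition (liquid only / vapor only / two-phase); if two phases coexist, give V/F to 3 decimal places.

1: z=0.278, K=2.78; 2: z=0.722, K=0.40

ΣzᵢKᵢ = 1.062; Σzᵢ/Kᵢ = 1.905.
Both exceed 1, so a two-phase solution exists.
Material balance + equilibrium reduce to Σ zᵢ(Kᵢ−1)/(1+ψ(Kᵢ−1)) = 0.
Binary case is linear: z₁(K₁−1)(1+ψ(K₂−1)) + z₂(K₂−1)(1+ψ(K₁−1)) = 0
⇒ ψ = [z₁(K₁−1)+z₂(K₂−1)] / [−(K₁−1)(K₂−1)] = 0.0616/1.0680 = 0.058

two-phase, V/F = 0.058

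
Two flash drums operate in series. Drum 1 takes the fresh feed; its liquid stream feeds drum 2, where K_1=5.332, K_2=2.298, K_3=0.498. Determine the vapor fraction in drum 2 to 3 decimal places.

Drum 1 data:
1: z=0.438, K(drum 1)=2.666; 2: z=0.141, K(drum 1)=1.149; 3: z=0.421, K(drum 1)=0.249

Drum 1:
Rachford–Rice: g(ψ₁) = Σ zᵢ(Kᵢ−1)/(1+ψ₁(Kᵢ−1)) = 0.
Check two-phase: ΣzᵢKᵢ = 1.435 > 1 and Σzᵢ/Kᵢ = 1.978 > 1, so g(0) = 0.435 > 0 and g(1) = -0.978 < 0.
Newton iteration, ψ₁⁰ = 0.5:
  ψ₁ = 0.500: g = -0.0886, g' = -0.973 → ψ₁ = 0.409
  ψ₁ = 0.409: g = -0.0025, g' = -0.927 → ψ₁ = 0.406
Converged at ψ₁ = 0.406.
Drum-1 compositions:
  1: x = 0.261, y = 0.696
  2: x = 0.133, y = 0.153
  3: x = 0.606, y = 0.151
Drum-2 feed = drum-1 liquid: z₂ = (0.2612, 0.1330, 0.6058).
Drum 2:
Iterate (Newton) starting at ψ₂ = 0.52:
  ψ₂ = 0.520: g = 0.0394, g' = -0.823 → ψ₂ = 0.568
  ψ₂ = 0.568: g = 0.0010, g' = -0.782 → ψ₂ = 0.569
Converged at ψ₂ = 0.569.
  1: x = 0.075, y = 0.402
  2: x = 0.076, y = 0.176
  3: x = 0.848, y = 0.422

V/F (drum 2) = 0.569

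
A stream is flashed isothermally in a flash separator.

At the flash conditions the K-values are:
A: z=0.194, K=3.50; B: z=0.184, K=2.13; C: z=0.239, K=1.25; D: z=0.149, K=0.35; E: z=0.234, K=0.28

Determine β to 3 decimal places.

β = 0.493

Rachford–Rice: g(β) = Σ zᵢ(Kᵢ−1)/(1+β(Kᵢ−1)) = 0.
g(0) = ΣzᵢKᵢ − 1 = 0.487 and g(1) = 1 − Σzᵢ/Kᵢ = -0.594, so a root lies in (0, 1).
Newton–Raphson from β = 0.67:
  β = 0.670: g = -0.1463, g' = -0.907 → β = 0.509
  β = 0.509: g = -0.0120, g' = -0.784 → β = 0.493
Converged at β = 0.493.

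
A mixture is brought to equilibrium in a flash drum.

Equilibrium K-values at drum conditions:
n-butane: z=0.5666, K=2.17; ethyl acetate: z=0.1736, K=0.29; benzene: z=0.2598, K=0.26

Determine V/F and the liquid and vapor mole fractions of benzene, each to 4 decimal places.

Material balance + equilibrium reduce to Σ zᵢ(Kᵢ−1)/(1+V/F(Kᵢ−1)) = 0.
Check two-phase: ΣzᵢKᵢ = 1.3474 > 1 and Σzᵢ/Kᵢ = 1.8590 > 1, so g(0) = 0.3474 > 0 and g(1) = -0.8590 < 0.
Newton–Raphson from V/F = 0.5:
  V/F = 0.5000: g = -0.07801, g' = -0.8775 → V/F = 0.4111
  V/F = 0.4111: g = -0.00275, g' = -0.8220 → V/F = 0.4078
Converged at V/F = 0.4078.
Compositions from xᵢ = zᵢ/(1+V/F(Kᵢ−1)), yᵢ = Kᵢxᵢ:
  n-butane: x = 0.3836, y = 0.8324
  ethyl acetate: x = 0.2443, y = 0.0709
  benzene: x = 0.3721, y = 0.0967

V/F = 0.4078, x_benzene = 0.3721, y_benzene = 0.0967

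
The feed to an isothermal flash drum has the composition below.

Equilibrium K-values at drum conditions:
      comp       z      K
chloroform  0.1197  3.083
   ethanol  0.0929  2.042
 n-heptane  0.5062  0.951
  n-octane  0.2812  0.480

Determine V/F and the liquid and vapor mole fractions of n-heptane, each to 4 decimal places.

V/F = 0.3830, x_n-heptane = 0.5159, y_n-heptane = 0.4906

Material balance + equilibrium reduce to Σ zᵢ(Kᵢ−1)/(1+V/F(Kᵢ−1)) = 0.
Check two-phase: ΣzᵢKᵢ = 1.1751 > 1 and Σzᵢ/Kᵢ = 1.2024 > 1, so g(0) = 0.1751 > 0 and g(1) = -0.2024 < 0.
Iterate (Newton) starting at V/F = 0.5:
  V/F = 0.5000: g = -0.03725, g' = -0.3083 → V/F = 0.3792
  V/F = 0.3792: g = 0.00128, g' = -0.3332 → V/F = 0.3830
Converged at V/F = 0.3830.
Compositions from xᵢ = zᵢ/(1+V/F(Kᵢ−1)), yᵢ = Kᵢxᵢ:
  chloroform: x = 0.0666, y = 0.2053
  ethanol: x = 0.0664, y = 0.1356
  n-heptane: x = 0.5159, y = 0.4906
  n-octane: x = 0.3511, y = 0.1685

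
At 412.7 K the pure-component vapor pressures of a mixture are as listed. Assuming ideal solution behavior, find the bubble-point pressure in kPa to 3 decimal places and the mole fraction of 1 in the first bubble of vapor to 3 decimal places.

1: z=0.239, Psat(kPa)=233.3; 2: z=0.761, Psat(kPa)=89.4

At the bubble point ψ → 0, so ΣzᵢKᵢ = 1 with Kᵢ = Pᵢˢᵃᵗ/P ⇒ P = ΣzᵢPᵢˢᵃᵗ.
P = 0.239·233.3 + 0.761·89.4 = 123.792 kPa
yᵢ = zᵢPᵢˢᵃᵗ/P ⇒ y_1 = 0.239·233.3/123.792 = 0.450

Pbub = 123.792 kPa, y_1 = 0.450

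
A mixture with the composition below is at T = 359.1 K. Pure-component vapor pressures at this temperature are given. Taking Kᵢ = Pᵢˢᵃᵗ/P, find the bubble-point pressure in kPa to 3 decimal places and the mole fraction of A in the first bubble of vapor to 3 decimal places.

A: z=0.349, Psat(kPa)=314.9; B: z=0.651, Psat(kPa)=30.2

Pbub = 129.560 kPa, y_A = 0.848

At the bubble point ψ → 0, so ΣzᵢKᵢ = 1 with Kᵢ = Pᵢˢᵃᵗ/P ⇒ P = ΣzᵢPᵢˢᵃᵗ.
P = 0.349·314.9 + 0.651·30.2 = 129.560 kPa
yᵢ = zᵢPᵢˢᵃᵗ/P ⇒ y_A = 0.349·314.9/129.560 = 0.848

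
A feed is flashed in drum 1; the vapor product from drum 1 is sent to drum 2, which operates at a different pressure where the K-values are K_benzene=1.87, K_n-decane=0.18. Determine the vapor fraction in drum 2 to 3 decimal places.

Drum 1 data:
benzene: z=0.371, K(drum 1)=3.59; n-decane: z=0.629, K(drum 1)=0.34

Drum 1:
Rachford–Rice: g(ψ₁) = Σ zᵢ(Kᵢ−1)/(1+ψ₁(Kᵢ−1)) = 0.
Feasibility: ΣzᵢKᵢ = 1.546, Σzᵢ/Kᵢ = 1.953 — both > 1, two phases present.
Iterate (Newton) starting at ψ₁ = 0.5:
  ψ₁ = 0.500: g = -0.2009, g' = -1.083 → ψ₁ = 0.314
  ψ₁ = 0.314: g = 0.0057, g' = -1.192 → ψ₁ = 0.319
Converged at ψ₁ = 0.319.
Drum-1 compositions:
  benzene: x = 0.203, y = 0.729
  n-decane: x = 0.797, y = 0.271
Drum-2 feed = drum-1 vapor: z₂ = (0.7290, 0.2710).
Drum 2:
Let ψ₂ = V/F and solve Σ zᵢ(Kᵢ−1)/(1+ψ₂(Kᵢ−1)) = 0.
Check two-phase: ΣzᵢKᵢ = 1.412 > 1 and Σzᵢ/Kᵢ = 1.895 > 1, so g(0) = 0.412 > 0 and g(1) = -0.895 < 0.
Binary case is linear: z₁(K₁−1)(1+ψ₂(K₂−1)) + z₂(K₂−1)(1+ψ₂(K₁−1)) = 0
⇒ ψ₂ = [z₁(K₁−1)+z₂(K₂−1)] / [−(K₁−1)(K₂−1)] = 0.4121/0.7134 = 0.578
  benzene: x = 0.485, y = 0.907
  n-decane: x = 0.515, y = 0.093

V/F (drum 2) = 0.578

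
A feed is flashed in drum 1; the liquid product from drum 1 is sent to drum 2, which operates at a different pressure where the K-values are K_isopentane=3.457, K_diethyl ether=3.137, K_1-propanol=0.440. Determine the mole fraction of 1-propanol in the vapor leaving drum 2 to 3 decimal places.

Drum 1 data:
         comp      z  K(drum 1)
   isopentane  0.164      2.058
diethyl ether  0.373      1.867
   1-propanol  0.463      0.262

y_1-propanol (drum 2) = 0.352

Drum 1:
Material balance + equilibrium reduce to Σ zᵢ(Kᵢ−1)/(1+ψ₁(Kᵢ−1)) = 0.
Check two-phase: ΣzᵢKᵢ = 1.155 > 1 and Σzᵢ/Kᵢ = 2.047 > 1, so g(0) = 0.155 > 0 and g(1) = -1.047 < 0.
Iterate (Newton) starting at ψ₁ = 0.45:
  ψ₁ = 0.450: g = -0.1614, g' = -0.795 → ψ₁ = 0.247
  ψ₁ = 0.247: g = -0.0139, g' = -0.683 → ψ₁ = 0.227
Converged at ψ₁ = 0.227.
Drum-1 compositions:
  isopentane: x = 0.132, y = 0.272
  diethyl ether: x = 0.312, y = 0.582
  1-propanol: x = 0.556, y = 0.146
Drum-2 feed = drum-1 liquid: z₂ = (0.1323, 0.3118, 0.5559).
Drum 2:
Rachford–Rice: g(ψ₂) = Σ zᵢ(Kᵢ−1)/(1+ψ₂(Kᵢ−1)) = 0.
Feasibility: ΣzᵢKᵢ = 1.680, Σzᵢ/Kᵢ = 1.401 — both > 1, two phases present.
Newton–Raphson from ψ₂ = 0.64:
  ψ₂ = 0.640: g = -0.0775, g' = -0.798 → ψ₂ = 0.543
Converged at ψ₂ = 0.543.
  isopentane: x = 0.057, y = 0.196
  diethyl ether: x = 0.144, y = 0.453
  1-propanol: x = 0.799, y = 0.352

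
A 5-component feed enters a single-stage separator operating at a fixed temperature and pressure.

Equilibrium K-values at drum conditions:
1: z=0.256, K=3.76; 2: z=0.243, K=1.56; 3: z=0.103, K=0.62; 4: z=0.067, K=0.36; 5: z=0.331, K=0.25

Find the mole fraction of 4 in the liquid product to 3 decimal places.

Let ψ = V/F and solve Σ zᵢ(Kᵢ−1)/(1+ψ(Kᵢ−1)) = 0.
g(0) = ΣzᵢKᵢ − 1 = 0.512 and g(1) = 1 − Σzᵢ/Kᵢ = -0.900, so a root lies in (0, 1).
Newton–Raphson from ψ = 0.38:
  ψ = 0.380: g = 0.0075, g' = -0.949 → ψ = 0.388
Converged at ψ = 0.388.
Compositions from xᵢ = zᵢ/(1+ψ(Kᵢ−1)), yᵢ = Kᵢxᵢ:
  1: x = 0.124, y = 0.465
  2: x = 0.200, y = 0.311
  3: x = 0.121, y = 0.075
  4: x = 0.089, y = 0.032
  5: x = 0.467, y = 0.117

x_4 = 0.089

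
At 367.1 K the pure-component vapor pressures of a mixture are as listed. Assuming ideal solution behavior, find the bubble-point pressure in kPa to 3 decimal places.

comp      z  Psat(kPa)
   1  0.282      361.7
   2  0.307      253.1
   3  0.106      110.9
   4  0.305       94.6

At the bubble point ψ → 0, so ΣzᵢKᵢ = 1 with Kᵢ = Pᵢˢᵃᵗ/P ⇒ P = ΣzᵢPᵢˢᵃᵗ.
P = 0.282·361.7 + 0.307·253.1 + 0.106·110.9 + 0.305·94.6 = 220.309 kPa

Pbub = 220.309 kPa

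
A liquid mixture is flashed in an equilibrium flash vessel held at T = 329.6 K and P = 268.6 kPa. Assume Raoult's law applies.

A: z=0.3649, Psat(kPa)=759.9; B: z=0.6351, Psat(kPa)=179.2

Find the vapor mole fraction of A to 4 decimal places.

y_A = 0.4355

Raoult's law: Kᵢ = Pᵢˢᵃᵗ/P = Pᵢˢᵃᵗ/268.6.
  K_A = 759.9/268.6 = 2.829114, K_B = 179.2/268.6 = 0.667163
Newton–Raphson from ψ = 0.67:
  ψ = 0.6700: g = 0.02785, g' = -0.3630 → ψ = 0.7467
  ψ = 0.7467: g = 0.00082, g' = -0.3427 → ψ = 0.7491
Converged at ψ = 0.7491.
Compositions from xᵢ = zᵢ/(1+ψ(Kᵢ−1)), yᵢ = Kᵢxᵢ:
  A: x = 0.1540, y = 0.4355
  B: x = 0.8460, y = 0.5645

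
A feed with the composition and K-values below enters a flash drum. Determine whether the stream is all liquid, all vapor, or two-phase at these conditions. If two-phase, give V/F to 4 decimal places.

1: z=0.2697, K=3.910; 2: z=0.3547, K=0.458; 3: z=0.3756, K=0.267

two-phase, V/F = 0.1692

ΣzᵢKᵢ = 1.3173; Σzᵢ/Kᵢ = 2.2502.
Both exceed 1, so a two-phase solution exists.
Iterate (Newton) starting at ψ = 0.45:
  ψ = 0.4500: g = -0.32526, g' = -1.0598 → ψ = 0.1431
  ψ = 0.1431: g = 0.03811, g' = -1.5127 → ψ = 0.1683
  ψ = 0.1683: g = 0.00123, g' = -1.4179 → ψ = 0.1692
Converged at ψ = 0.1692.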